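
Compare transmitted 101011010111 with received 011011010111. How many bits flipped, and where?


XOR: 110000000000

2 error(s) at position(s): 0, 1


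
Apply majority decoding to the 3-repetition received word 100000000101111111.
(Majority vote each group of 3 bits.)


Groups: 100, 000, 000, 101, 111, 111
Majority votes: 000111

000111


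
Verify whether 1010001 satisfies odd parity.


Number of 1s: 3

Yes, parity is correct (3 ones)


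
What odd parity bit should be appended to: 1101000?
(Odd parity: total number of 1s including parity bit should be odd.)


Number of 1s in data: 3
Parity bit: 0

0


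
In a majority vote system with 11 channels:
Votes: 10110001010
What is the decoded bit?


Ones: 5 out of 11
Threshold: 6

0 (5/11 voted 1)


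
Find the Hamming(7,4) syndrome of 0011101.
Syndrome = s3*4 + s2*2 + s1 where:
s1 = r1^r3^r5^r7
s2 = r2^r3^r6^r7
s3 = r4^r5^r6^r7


s1=1, s2=0, s3=1

Syndrome = 5 (error at position 5)


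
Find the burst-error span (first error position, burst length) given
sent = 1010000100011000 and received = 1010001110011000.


XOR: 0000001010000000

Burst at position 6, length 3


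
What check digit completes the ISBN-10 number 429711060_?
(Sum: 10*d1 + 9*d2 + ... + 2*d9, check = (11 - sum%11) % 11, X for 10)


Weighted sum: 208
208 mod 11 = 10

Check digit: 1


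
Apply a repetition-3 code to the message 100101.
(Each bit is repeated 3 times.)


Each bit -> 3 copies

111000000111000111


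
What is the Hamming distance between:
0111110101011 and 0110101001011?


XOR: 0001011100000
Count of 1s: 4

4


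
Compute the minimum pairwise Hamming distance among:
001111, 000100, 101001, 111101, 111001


Comparing all pairs, minimum distance: 1
Can detect 0 errors, correct 0 errors

1


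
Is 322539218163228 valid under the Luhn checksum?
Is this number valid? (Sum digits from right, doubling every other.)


Luhn sum = 62
62 mod 10 = 2

Invalid (Luhn sum mod 10 = 2)


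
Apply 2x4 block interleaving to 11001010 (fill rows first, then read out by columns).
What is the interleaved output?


Matrix:
  1100
  1010
Read columns: 11100100

11100100


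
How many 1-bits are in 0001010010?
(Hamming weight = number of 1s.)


Counting 1s in 0001010010

3


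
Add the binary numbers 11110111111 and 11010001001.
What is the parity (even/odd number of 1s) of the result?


11110111111 = 1983
11010001001 = 1673
Sum = 3656 = 111001001000
1s count = 5

odd parity (5 ones in 111001001000)


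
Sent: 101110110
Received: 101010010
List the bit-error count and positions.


XOR: 000100100

2 error(s) at position(s): 3, 6


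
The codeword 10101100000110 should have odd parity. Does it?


Number of 1s: 6

No, parity error (6 ones)


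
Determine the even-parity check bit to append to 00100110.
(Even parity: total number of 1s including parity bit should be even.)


Number of 1s in data: 3
Parity bit: 1

1


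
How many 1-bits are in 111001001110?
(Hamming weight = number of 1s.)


Counting 1s in 111001001110

7


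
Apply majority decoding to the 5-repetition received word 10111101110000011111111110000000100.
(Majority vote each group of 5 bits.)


Groups: 10111, 10111, 00000, 11111, 11111, 00000, 00100
Majority votes: 1101100

1101100


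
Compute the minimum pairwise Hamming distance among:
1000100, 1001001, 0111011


Comparing all pairs, minimum distance: 3
Can detect 2 errors, correct 1 errors

3


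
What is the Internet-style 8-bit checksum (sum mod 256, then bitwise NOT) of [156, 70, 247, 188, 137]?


Sum = 798 mod 256 = 30
Complement = 225

225


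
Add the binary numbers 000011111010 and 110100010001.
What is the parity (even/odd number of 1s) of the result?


000011111010 = 250
110100010001 = 3345
Sum = 3595 = 111000001011
1s count = 6

even parity (6 ones in 111000001011)


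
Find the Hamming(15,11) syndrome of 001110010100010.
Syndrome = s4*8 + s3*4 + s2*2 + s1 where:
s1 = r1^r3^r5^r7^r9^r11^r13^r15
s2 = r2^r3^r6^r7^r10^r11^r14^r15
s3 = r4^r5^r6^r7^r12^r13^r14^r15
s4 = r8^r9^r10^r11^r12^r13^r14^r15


s1=0, s2=1, s3=1, s4=1

Syndrome = 14 (error at position 14)


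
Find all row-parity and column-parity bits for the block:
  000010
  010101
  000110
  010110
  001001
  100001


Row parities: 110100
Column parities: 101111

Row P: 110100, Col P: 101111, Corner: 1


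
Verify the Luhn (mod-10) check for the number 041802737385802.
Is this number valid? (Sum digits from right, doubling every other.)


Luhn sum = 65
65 mod 10 = 5

Invalid (Luhn sum mod 10 = 5)


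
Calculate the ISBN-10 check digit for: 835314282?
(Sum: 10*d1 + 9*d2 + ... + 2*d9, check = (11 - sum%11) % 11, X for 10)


Weighted sum: 230
230 mod 11 = 10

Check digit: 1


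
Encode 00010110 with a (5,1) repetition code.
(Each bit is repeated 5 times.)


Each bit -> 5 copies

0000000000000001111100000111111111100000


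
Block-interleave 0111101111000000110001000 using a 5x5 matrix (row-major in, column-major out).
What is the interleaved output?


Matrix:
  01111
  01111
  00000
  01100
  01000
Read columns: 0000011011110101100011000

0000011011110101100011000


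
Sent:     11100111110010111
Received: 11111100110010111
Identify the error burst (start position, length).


XOR: 00011011000000000

Burst at position 3, length 5


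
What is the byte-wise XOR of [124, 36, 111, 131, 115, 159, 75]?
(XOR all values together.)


XOR chain: 124 ^ 36 ^ 111 ^ 131 ^ 115 ^ 159 ^ 75 = 19

19


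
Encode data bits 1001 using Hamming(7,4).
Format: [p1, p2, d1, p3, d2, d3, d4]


Parity bits: p1=0, p2=0, p3=1

0011001


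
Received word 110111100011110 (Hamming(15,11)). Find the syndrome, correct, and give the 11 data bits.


Syndrome = 7: error at position 7

Data: 01100011110 (corrected bit 7)


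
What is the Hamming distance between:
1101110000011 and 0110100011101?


XOR: 1011010011110
Count of 1s: 8

8


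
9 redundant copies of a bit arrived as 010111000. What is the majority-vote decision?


Ones: 4 out of 9
Threshold: 5

0 (4/9 voted 1)


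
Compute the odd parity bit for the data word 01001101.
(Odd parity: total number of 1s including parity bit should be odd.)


Number of 1s in data: 4
Parity bit: 1

1


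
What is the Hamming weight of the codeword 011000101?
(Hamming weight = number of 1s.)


Counting 1s in 011000101

4


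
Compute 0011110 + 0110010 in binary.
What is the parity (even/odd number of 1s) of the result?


0011110 = 30
0110010 = 50
Sum = 80 = 1010000
1s count = 2

even parity (2 ones in 1010000)


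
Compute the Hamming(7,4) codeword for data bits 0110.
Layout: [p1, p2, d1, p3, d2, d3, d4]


Parity bits: p1=1, p2=1, p3=0

1100110


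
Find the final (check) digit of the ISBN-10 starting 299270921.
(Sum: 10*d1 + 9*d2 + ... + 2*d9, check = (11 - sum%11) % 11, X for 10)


Weighted sum: 273
273 mod 11 = 9

Check digit: 2


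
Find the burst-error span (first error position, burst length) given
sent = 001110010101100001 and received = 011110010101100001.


XOR: 010000000000000000

Burst at position 1, length 1


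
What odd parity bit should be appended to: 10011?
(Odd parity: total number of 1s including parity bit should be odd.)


Number of 1s in data: 3
Parity bit: 0

0


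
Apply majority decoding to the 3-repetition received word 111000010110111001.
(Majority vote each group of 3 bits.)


Groups: 111, 000, 010, 110, 111, 001
Majority votes: 100110

100110


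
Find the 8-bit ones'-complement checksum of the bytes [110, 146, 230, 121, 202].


Sum = 809 mod 256 = 41
Complement = 214

214


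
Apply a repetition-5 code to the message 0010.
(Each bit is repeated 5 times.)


Each bit -> 5 copies

00000000001111100000


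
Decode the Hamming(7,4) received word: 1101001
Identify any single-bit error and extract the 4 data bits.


Syndrome = 0: no error detected

Data: 0001 (no errors)


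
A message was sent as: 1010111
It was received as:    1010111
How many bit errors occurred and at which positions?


XOR: 0000000

0 errors (received matches sent)


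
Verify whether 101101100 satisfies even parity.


Number of 1s: 5

No, parity error (5 ones)


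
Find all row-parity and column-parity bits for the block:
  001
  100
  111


Row parities: 111
Column parities: 010

Row P: 111, Col P: 010, Corner: 1


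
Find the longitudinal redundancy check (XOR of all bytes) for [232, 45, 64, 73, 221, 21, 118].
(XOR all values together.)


XOR chain: 232 ^ 45 ^ 64 ^ 73 ^ 221 ^ 21 ^ 118 = 114

114


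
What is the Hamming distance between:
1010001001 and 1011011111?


XOR: 0001010110
Count of 1s: 4

4


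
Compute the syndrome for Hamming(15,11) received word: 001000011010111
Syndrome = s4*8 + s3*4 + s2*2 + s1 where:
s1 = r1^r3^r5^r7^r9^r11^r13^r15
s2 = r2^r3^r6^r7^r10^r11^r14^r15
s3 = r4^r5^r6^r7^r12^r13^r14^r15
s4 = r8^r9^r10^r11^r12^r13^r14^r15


s1=1, s2=0, s3=1, s4=0

Syndrome = 5 (error at position 5)


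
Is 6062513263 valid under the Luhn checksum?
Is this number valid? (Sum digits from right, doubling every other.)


Luhn sum = 24
24 mod 10 = 4

Invalid (Luhn sum mod 10 = 4)


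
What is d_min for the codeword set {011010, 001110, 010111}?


Comparing all pairs, minimum distance: 2
Can detect 1 errors, correct 0 errors

2


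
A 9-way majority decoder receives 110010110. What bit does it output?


Ones: 5 out of 9
Threshold: 5

1 (5/9 voted 1)


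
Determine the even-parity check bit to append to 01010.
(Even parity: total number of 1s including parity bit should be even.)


Number of 1s in data: 2
Parity bit: 0

0


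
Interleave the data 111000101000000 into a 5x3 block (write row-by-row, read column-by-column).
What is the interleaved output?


Matrix:
  111
  000
  101
  000
  000
Read columns: 101001000010100

101001000010100


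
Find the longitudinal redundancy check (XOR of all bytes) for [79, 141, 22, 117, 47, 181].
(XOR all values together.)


XOR chain: 79 ^ 141 ^ 22 ^ 117 ^ 47 ^ 181 = 59

59


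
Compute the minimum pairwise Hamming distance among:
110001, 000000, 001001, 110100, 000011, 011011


Comparing all pairs, minimum distance: 2
Can detect 1 errors, correct 0 errors

2


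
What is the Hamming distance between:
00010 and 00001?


XOR: 00011
Count of 1s: 2

2


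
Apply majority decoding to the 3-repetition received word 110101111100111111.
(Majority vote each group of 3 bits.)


Groups: 110, 101, 111, 100, 111, 111
Majority votes: 111011

111011


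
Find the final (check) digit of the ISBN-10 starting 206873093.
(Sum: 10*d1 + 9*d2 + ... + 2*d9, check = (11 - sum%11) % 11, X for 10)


Weighted sum: 214
214 mod 11 = 5

Check digit: 6


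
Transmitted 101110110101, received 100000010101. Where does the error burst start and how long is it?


XOR: 001110100000

Burst at position 2, length 5


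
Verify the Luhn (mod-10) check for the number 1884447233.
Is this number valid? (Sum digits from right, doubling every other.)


Luhn sum = 49
49 mod 10 = 9

Invalid (Luhn sum mod 10 = 9)


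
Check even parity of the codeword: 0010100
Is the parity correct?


Number of 1s: 2

Yes, parity is correct (2 ones)


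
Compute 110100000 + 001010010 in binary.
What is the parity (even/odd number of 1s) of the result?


110100000 = 416
001010010 = 82
Sum = 498 = 111110010
1s count = 6

even parity (6 ones in 111110010)


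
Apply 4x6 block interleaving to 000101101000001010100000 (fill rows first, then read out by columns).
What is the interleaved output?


Matrix:
  000101
  101000
  001010
  100000
Read columns: 010100000110100000101000

010100000110100000101000


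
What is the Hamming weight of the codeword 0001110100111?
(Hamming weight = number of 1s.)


Counting 1s in 0001110100111

7


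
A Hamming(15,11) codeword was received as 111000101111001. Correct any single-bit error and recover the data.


Syndrome = 12: error at position 12

Data: 10011110001 (corrected bit 12)


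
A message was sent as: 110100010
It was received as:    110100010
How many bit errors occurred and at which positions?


XOR: 000000000

0 errors (received matches sent)


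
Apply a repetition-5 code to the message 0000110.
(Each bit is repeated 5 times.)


Each bit -> 5 copies

00000000000000000000111111111100000


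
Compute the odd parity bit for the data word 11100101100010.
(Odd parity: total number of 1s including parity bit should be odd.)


Number of 1s in data: 7
Parity bit: 0

0


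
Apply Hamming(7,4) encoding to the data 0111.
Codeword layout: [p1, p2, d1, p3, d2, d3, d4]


Parity bits: p1=0, p2=0, p3=1

0001111


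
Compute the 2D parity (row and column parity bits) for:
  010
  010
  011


Row parities: 110
Column parities: 011

Row P: 110, Col P: 011, Corner: 0


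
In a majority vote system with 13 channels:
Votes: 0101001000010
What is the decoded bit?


Ones: 4 out of 13
Threshold: 7

0 (4/13 voted 1)


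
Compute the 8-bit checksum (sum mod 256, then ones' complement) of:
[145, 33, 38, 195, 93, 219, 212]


Sum = 935 mod 256 = 167
Complement = 88

88


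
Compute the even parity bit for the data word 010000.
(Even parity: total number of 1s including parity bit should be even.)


Number of 1s in data: 1
Parity bit: 1

1


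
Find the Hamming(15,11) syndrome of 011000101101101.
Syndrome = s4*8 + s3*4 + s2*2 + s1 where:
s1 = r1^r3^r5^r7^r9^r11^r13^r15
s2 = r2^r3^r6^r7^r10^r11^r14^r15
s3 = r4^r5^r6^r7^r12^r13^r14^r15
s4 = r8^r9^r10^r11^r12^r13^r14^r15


s1=1, s2=1, s3=0, s4=1

Syndrome = 11 (error at position 11)


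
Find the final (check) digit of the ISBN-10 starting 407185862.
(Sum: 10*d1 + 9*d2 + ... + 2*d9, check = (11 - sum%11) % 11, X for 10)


Weighted sum: 230
230 mod 11 = 10

Check digit: 1


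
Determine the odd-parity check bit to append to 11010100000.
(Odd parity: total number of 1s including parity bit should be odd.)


Number of 1s in data: 4
Parity bit: 1

1


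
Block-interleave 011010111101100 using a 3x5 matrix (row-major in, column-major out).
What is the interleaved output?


Matrix:
  01101
  01111
  01100
Read columns: 000111111010110

000111111010110


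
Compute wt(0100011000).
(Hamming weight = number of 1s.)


Counting 1s in 0100011000

3


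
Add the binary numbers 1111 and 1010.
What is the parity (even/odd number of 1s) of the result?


1111 = 15
1010 = 10
Sum = 25 = 11001
1s count = 3

odd parity (3 ones in 11001)


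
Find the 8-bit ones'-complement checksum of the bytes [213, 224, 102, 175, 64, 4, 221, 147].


Sum = 1150 mod 256 = 126
Complement = 129

129


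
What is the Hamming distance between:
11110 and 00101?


XOR: 11011
Count of 1s: 4

4


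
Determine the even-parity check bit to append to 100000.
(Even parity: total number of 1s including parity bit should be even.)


Number of 1s in data: 1
Parity bit: 1

1


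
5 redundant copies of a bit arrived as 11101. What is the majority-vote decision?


Ones: 4 out of 5
Threshold: 3

1 (4/5 voted 1)


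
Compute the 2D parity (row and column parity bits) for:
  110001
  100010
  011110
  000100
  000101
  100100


Row parities: 100100
Column parities: 101000

Row P: 100100, Col P: 101000, Corner: 0


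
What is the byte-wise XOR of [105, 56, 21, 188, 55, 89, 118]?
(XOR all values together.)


XOR chain: 105 ^ 56 ^ 21 ^ 188 ^ 55 ^ 89 ^ 118 = 224

224


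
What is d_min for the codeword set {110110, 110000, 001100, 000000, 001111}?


Comparing all pairs, minimum distance: 2
Can detect 1 errors, correct 0 errors

2


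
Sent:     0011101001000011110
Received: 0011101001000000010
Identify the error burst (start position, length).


XOR: 0000000000000011100

Burst at position 14, length 3


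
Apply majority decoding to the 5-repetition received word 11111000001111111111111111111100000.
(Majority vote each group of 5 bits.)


Groups: 11111, 00000, 11111, 11111, 11111, 11111, 00000
Majority votes: 1011110

1011110


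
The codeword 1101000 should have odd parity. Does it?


Number of 1s: 3

Yes, parity is correct (3 ones)


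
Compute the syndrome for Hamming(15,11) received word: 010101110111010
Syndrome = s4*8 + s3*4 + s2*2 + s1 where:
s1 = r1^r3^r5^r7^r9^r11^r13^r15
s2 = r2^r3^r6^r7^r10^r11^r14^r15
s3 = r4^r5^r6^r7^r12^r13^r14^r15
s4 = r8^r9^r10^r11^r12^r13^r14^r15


s1=0, s2=0, s3=1, s4=1

Syndrome = 12 (error at position 12)


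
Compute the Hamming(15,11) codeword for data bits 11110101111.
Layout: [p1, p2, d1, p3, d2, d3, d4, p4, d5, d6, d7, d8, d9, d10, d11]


Parity bits: p1=1, p2=0, p3=1, p4=1

101111110101111


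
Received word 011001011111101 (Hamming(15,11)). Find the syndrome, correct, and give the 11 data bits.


Syndrome = 9: error at position 9

Data: 10100111101 (corrected bit 9)


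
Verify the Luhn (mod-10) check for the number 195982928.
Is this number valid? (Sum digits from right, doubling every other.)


Luhn sum = 57
57 mod 10 = 7

Invalid (Luhn sum mod 10 = 7)


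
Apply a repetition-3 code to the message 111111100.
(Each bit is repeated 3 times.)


Each bit -> 3 copies

111111111111111111111000000


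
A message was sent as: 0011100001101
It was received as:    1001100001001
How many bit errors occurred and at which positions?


XOR: 1010000000100

3 error(s) at position(s): 0, 2, 10


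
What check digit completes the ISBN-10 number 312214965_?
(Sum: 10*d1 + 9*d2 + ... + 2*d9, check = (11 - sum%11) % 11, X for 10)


Weighted sum: 159
159 mod 11 = 5

Check digit: 6


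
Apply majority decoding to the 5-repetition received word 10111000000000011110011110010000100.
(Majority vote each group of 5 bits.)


Groups: 10111, 00000, 00000, 11110, 01111, 00100, 00100
Majority votes: 1001100

1001100


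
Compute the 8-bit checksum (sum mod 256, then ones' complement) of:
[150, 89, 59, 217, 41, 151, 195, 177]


Sum = 1079 mod 256 = 55
Complement = 200

200


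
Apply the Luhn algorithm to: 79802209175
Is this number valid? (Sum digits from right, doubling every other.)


Luhn sum = 50
50 mod 10 = 0

Valid (Luhn sum mod 10 = 0)


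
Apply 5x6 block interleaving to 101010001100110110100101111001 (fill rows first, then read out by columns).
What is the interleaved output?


Matrix:
  101010
  001100
  110110
  100101
  111001
Read columns: 101110010111001011101010000011

101110010111001011101010000011


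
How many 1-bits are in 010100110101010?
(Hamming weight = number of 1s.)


Counting 1s in 010100110101010

7


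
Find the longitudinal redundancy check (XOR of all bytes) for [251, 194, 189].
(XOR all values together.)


XOR chain: 251 ^ 194 ^ 189 = 132

132


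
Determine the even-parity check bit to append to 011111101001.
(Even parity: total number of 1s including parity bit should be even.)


Number of 1s in data: 8
Parity bit: 0

0


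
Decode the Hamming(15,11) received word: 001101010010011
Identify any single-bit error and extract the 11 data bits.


Syndrome = 3: error at position 3

Data: 00100010011 (corrected bit 3)


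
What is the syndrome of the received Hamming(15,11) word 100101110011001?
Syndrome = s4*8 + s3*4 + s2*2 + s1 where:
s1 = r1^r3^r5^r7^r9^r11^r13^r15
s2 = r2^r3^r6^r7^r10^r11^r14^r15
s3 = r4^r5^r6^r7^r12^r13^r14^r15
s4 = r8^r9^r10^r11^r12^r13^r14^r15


s1=0, s2=0, s3=1, s4=0

Syndrome = 4 (error at position 4)


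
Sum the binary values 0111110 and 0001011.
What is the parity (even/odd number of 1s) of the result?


0111110 = 62
0001011 = 11
Sum = 73 = 1001001
1s count = 3

odd parity (3 ones in 1001001)


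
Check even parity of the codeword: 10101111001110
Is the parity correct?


Number of 1s: 9

No, parity error (9 ones)


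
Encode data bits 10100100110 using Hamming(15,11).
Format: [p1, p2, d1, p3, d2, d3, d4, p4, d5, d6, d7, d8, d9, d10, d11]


Parity bits: p1=0, p2=0, p3=1, p4=1

001101010100110


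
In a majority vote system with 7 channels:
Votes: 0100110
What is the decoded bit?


Ones: 3 out of 7
Threshold: 4

0 (3/7 voted 1)


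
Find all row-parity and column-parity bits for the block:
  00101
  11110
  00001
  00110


Row parities: 0010
Column parities: 11100

Row P: 0010, Col P: 11100, Corner: 1


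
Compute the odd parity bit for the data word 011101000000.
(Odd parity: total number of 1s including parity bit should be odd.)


Number of 1s in data: 4
Parity bit: 1

1


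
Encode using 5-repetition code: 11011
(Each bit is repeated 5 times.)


Each bit -> 5 copies

1111111111000001111111111


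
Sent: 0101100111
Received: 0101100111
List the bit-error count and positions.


XOR: 0000000000

0 errors (received matches sent)


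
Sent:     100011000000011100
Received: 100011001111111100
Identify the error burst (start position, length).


XOR: 000000001111100000

Burst at position 8, length 5


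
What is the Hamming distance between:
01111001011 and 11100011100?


XOR: 10011010111
Count of 1s: 7

7


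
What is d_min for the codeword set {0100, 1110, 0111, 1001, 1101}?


Comparing all pairs, minimum distance: 1
Can detect 0 errors, correct 0 errors

1


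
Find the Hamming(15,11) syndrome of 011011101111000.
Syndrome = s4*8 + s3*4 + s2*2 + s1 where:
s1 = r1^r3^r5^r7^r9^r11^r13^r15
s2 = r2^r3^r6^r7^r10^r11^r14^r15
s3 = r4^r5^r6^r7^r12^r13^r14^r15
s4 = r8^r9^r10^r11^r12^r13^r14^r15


s1=1, s2=0, s3=0, s4=0

Syndrome = 1 (error at position 1)


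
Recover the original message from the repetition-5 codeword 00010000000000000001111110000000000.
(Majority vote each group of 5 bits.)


Groups: 00010, 00000, 00000, 00001, 11111, 00000, 00000
Majority votes: 0000100

0000100


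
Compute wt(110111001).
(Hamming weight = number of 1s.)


Counting 1s in 110111001

6


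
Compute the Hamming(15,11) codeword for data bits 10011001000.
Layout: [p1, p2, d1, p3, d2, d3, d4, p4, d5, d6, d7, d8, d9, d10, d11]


Parity bits: p1=1, p2=0, p3=0, p4=0

101000101001000


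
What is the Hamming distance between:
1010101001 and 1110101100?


XOR: 0100000101
Count of 1s: 3

3


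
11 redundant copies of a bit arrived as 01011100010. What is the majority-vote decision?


Ones: 5 out of 11
Threshold: 6

0 (5/11 voted 1)


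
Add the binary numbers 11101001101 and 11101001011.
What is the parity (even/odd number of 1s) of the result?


11101001101 = 1869
11101001011 = 1867
Sum = 3736 = 111010011000
1s count = 6

even parity (6 ones in 111010011000)


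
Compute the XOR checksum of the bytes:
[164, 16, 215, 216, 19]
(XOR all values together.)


XOR chain: 164 ^ 16 ^ 215 ^ 216 ^ 19 = 168

168


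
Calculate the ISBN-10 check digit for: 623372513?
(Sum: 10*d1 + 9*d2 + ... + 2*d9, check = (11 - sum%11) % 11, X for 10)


Weighted sum: 204
204 mod 11 = 6

Check digit: 5


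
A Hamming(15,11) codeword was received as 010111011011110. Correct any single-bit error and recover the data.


Syndrome = 0: no error detected

Data: 01101011110 (no errors)


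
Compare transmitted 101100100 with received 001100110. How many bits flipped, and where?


XOR: 100000010

2 error(s) at position(s): 0, 7


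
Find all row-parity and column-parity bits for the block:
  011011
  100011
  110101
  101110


Row parities: 0100
Column parities: 100011

Row P: 0100, Col P: 100011, Corner: 1


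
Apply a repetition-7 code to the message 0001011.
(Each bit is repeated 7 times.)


Each bit -> 7 copies

0000000000000000000001111111000000011111111111111


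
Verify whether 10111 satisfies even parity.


Number of 1s: 4

Yes, parity is correct (4 ones)


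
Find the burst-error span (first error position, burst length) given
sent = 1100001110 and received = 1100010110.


XOR: 0000011000

Burst at position 5, length 2


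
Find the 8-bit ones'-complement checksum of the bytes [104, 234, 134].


Sum = 472 mod 256 = 216
Complement = 39

39


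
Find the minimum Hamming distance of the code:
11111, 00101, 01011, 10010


Comparing all pairs, minimum distance: 2
Can detect 1 errors, correct 0 errors

2


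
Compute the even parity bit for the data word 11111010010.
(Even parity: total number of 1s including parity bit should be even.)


Number of 1s in data: 7
Parity bit: 1

1


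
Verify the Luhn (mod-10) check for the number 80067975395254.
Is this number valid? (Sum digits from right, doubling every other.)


Luhn sum = 60
60 mod 10 = 0

Valid (Luhn sum mod 10 = 0)


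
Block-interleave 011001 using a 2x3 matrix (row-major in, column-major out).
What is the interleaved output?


Matrix:
  011
  001
Read columns: 001011

001011


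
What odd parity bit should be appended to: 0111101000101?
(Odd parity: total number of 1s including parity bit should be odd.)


Number of 1s in data: 7
Parity bit: 0

0


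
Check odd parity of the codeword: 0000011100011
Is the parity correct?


Number of 1s: 5

Yes, parity is correct (5 ones)


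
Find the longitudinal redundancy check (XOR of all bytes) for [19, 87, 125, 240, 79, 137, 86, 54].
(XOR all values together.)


XOR chain: 19 ^ 87 ^ 125 ^ 240 ^ 79 ^ 137 ^ 86 ^ 54 = 111

111


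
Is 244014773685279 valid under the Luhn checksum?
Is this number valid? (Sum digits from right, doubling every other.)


Luhn sum = 66
66 mod 10 = 6

Invalid (Luhn sum mod 10 = 6)


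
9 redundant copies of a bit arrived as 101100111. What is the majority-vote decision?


Ones: 6 out of 9
Threshold: 5

1 (6/9 voted 1)


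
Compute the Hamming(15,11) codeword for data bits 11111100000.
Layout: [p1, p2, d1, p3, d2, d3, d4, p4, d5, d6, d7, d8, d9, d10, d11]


Parity bits: p1=0, p2=0, p3=1, p4=0

001111101100000


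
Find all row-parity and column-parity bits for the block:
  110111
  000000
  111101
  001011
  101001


Row parities: 10111
Column parities: 101000

Row P: 10111, Col P: 101000, Corner: 0


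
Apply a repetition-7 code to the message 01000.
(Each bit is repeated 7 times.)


Each bit -> 7 copies

00000001111111000000000000000000000


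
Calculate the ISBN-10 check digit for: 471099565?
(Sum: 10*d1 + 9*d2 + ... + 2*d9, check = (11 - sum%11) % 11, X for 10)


Weighted sum: 258
258 mod 11 = 5

Check digit: 6


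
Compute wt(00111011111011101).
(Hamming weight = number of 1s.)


Counting 1s in 00111011111011101

12


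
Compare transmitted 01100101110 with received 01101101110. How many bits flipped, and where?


XOR: 00001000000

1 error(s) at position(s): 4


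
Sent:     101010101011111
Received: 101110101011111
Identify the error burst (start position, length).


XOR: 000100000000000

Burst at position 3, length 1


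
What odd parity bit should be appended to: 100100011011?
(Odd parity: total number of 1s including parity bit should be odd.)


Number of 1s in data: 6
Parity bit: 1

1


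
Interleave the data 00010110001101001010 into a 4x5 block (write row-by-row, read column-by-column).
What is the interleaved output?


Matrix:
  00010
  11000
  11010
  01010
Read columns: 01100111000010110000

01100111000010110000


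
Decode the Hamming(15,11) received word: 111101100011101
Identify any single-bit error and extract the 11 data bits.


Syndrome = 0: no error detected

Data: 10110011101 (no errors)


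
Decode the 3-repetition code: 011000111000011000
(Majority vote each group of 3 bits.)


Groups: 011, 000, 111, 000, 011, 000
Majority votes: 101010

101010


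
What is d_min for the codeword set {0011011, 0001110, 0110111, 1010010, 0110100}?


Comparing all pairs, minimum distance: 2
Can detect 1 errors, correct 0 errors

2


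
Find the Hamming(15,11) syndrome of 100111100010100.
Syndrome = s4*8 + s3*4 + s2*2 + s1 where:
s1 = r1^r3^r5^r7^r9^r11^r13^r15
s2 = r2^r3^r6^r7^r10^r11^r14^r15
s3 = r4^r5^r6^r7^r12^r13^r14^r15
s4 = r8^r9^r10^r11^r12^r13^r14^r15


s1=1, s2=1, s3=1, s4=0

Syndrome = 7 (error at position 7)


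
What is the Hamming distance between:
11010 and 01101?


XOR: 10111
Count of 1s: 4

4


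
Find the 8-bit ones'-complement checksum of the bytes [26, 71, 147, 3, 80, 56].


Sum = 383 mod 256 = 127
Complement = 128

128


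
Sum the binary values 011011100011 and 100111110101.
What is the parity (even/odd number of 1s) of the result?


011011100011 = 1763
100111110101 = 2549
Sum = 4312 = 1000011011000
1s count = 5

odd parity (5 ones in 1000011011000)


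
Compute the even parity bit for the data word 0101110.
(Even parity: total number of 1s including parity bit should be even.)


Number of 1s in data: 4
Parity bit: 0

0


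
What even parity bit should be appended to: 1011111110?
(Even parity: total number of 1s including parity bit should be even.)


Number of 1s in data: 8
Parity bit: 0

0


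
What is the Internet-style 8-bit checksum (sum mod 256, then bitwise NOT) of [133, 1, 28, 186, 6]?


Sum = 354 mod 256 = 98
Complement = 157

157


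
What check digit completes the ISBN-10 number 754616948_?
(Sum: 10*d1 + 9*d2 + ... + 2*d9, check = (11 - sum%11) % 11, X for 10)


Weighted sum: 289
289 mod 11 = 3

Check digit: 8


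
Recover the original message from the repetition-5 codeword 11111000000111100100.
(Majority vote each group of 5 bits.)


Groups: 11111, 00000, 01111, 00100
Majority votes: 1010

1010


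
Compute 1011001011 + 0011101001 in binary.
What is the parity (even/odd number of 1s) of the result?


1011001011 = 715
0011101001 = 233
Sum = 948 = 1110110100
1s count = 6

even parity (6 ones in 1110110100)


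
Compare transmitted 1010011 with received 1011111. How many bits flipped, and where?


XOR: 0001100

2 error(s) at position(s): 3, 4


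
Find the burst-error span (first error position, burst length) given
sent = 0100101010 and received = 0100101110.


XOR: 0000000100

Burst at position 7, length 1


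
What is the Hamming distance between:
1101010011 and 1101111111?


XOR: 0000101100
Count of 1s: 3

3


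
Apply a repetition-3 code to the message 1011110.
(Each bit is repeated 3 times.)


Each bit -> 3 copies

111000111111111111000


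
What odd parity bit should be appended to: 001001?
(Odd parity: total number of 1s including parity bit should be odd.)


Number of 1s in data: 2
Parity bit: 1

1


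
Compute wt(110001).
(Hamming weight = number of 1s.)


Counting 1s in 110001

3


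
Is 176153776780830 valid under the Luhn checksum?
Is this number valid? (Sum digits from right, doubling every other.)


Luhn sum = 70
70 mod 10 = 0

Valid (Luhn sum mod 10 = 0)


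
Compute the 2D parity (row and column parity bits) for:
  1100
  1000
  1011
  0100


Row parities: 0111
Column parities: 1011

Row P: 0111, Col P: 1011, Corner: 1


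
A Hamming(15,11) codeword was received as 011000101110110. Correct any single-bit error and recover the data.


Syndrome = 13: error at position 13

Data: 10011110010 (corrected bit 13)


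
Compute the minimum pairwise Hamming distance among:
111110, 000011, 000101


Comparing all pairs, minimum distance: 2
Can detect 1 errors, correct 0 errors

2


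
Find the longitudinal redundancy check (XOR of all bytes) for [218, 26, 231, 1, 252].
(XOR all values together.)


XOR chain: 218 ^ 26 ^ 231 ^ 1 ^ 252 = 218

218


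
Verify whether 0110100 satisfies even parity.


Number of 1s: 3

No, parity error (3 ones)


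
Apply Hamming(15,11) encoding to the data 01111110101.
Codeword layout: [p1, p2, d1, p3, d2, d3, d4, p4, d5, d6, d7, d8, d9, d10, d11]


Parity bits: p1=0, p2=1, p3=1, p4=1

010111111110101


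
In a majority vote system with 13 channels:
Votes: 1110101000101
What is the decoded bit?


Ones: 7 out of 13
Threshold: 7

1 (7/13 voted 1)


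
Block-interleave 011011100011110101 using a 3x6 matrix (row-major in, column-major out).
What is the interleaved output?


Matrix:
  011011
  100011
  110101
Read columns: 011101100001110111

011101100001110111


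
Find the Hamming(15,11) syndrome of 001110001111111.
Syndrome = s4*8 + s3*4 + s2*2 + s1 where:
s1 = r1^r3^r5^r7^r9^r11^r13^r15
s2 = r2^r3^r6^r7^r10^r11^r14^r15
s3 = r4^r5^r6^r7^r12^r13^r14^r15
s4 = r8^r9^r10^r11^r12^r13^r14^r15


s1=0, s2=1, s3=0, s4=1

Syndrome = 10 (error at position 10)


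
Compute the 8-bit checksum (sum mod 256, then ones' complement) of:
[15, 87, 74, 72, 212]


Sum = 460 mod 256 = 204
Complement = 51

51


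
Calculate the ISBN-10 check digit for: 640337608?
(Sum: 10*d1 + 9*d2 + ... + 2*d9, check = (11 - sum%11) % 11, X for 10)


Weighted sum: 210
210 mod 11 = 1

Check digit: X


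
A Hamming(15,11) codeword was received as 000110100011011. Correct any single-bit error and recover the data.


Syndrome = 0: no error detected

Data: 01010011011 (no errors)


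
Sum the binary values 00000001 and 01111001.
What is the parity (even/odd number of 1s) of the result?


00000001 = 1
01111001 = 121
Sum = 122 = 1111010
1s count = 5

odd parity (5 ones in 1111010)


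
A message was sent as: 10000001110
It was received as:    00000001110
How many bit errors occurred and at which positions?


XOR: 10000000000

1 error(s) at position(s): 0


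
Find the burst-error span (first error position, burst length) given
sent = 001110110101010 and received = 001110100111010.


XOR: 000000010010000

Burst at position 7, length 4


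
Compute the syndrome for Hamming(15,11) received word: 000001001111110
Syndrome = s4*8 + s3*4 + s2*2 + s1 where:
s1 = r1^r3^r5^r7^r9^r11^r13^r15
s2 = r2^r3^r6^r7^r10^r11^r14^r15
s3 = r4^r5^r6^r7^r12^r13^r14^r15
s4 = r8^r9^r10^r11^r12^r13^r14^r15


s1=1, s2=0, s3=0, s4=0

Syndrome = 1 (error at position 1)


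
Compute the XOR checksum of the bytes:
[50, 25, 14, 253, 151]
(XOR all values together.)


XOR chain: 50 ^ 25 ^ 14 ^ 253 ^ 151 = 79

79


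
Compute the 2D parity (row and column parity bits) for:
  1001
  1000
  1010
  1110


Row parities: 0101
Column parities: 0101

Row P: 0101, Col P: 0101, Corner: 0


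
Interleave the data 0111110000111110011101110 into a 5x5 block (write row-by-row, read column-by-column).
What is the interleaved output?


Matrix:
  01111
  10000
  11111
  00111
  01110
Read columns: 0110010101101111011110110

0110010101101111011110110


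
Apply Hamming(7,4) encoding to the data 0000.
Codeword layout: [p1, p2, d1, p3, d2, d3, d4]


Parity bits: p1=0, p2=0, p3=0

0000000


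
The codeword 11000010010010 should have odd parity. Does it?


Number of 1s: 5

Yes, parity is correct (5 ones)


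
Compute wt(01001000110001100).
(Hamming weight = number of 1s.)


Counting 1s in 01001000110001100

6


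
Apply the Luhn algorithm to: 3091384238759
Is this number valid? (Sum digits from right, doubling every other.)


Luhn sum = 59
59 mod 10 = 9

Invalid (Luhn sum mod 10 = 9)


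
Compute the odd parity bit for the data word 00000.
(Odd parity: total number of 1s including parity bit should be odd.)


Number of 1s in data: 0
Parity bit: 1

1


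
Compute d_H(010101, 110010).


XOR: 100111
Count of 1s: 4

4


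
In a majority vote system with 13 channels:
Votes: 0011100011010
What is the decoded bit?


Ones: 6 out of 13
Threshold: 7

0 (6/13 voted 1)


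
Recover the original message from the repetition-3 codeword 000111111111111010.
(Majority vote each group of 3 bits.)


Groups: 000, 111, 111, 111, 111, 010
Majority votes: 011110

011110


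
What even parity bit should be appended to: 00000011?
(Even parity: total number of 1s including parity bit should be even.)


Number of 1s in data: 2
Parity bit: 0

0


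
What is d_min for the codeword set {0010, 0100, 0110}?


Comparing all pairs, minimum distance: 1
Can detect 0 errors, correct 0 errors

1


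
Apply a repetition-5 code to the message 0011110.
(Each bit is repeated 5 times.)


Each bit -> 5 copies

00000000001111111111111111111100000


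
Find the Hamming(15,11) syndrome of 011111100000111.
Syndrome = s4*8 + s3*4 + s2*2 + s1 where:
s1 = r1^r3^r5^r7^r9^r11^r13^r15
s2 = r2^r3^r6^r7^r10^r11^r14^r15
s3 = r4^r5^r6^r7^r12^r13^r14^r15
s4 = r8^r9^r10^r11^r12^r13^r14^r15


s1=1, s2=0, s3=1, s4=1

Syndrome = 13 (error at position 13)


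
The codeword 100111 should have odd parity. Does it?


Number of 1s: 4

No, parity error (4 ones)


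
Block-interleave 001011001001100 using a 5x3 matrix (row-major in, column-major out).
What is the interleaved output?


Matrix:
  001
  011
  001
  001
  100
Read columns: 000010100011110

000010100011110


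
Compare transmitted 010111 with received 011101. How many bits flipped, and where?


XOR: 001010

2 error(s) at position(s): 2, 4


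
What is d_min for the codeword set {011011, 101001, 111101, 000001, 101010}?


Comparing all pairs, minimum distance: 2
Can detect 1 errors, correct 0 errors

2


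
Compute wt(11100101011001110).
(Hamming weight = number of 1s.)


Counting 1s in 11100101011001110

10


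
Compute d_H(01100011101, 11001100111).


XOR: 10101111010
Count of 1s: 7

7


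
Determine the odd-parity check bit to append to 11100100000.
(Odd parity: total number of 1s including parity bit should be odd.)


Number of 1s in data: 4
Parity bit: 1

1


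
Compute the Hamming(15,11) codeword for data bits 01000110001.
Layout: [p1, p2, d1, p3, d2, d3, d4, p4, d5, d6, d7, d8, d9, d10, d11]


Parity bits: p1=1, p2=1, p3=0, p4=1

110010010110001


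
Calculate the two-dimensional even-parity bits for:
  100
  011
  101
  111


Row parities: 1001
Column parities: 101

Row P: 1001, Col P: 101, Corner: 0


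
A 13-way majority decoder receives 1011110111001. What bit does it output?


Ones: 9 out of 13
Threshold: 7

1 (9/13 voted 1)


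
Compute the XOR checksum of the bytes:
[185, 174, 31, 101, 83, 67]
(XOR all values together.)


XOR chain: 185 ^ 174 ^ 31 ^ 101 ^ 83 ^ 67 = 125

125


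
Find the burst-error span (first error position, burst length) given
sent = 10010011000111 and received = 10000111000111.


XOR: 00010100000000

Burst at position 3, length 3


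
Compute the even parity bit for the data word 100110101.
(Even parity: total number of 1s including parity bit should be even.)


Number of 1s in data: 5
Parity bit: 1

1


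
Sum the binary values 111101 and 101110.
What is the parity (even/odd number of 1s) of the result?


111101 = 61
101110 = 46
Sum = 107 = 1101011
1s count = 5

odd parity (5 ones in 1101011)


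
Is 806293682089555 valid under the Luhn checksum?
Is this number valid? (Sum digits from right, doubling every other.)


Luhn sum = 76
76 mod 10 = 6

Invalid (Luhn sum mod 10 = 6)


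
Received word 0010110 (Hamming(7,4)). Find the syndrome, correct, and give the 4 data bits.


Syndrome = 0: no error detected

Data: 1110 (no errors)


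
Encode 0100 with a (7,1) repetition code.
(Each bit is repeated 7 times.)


Each bit -> 7 copies

0000000111111100000000000000


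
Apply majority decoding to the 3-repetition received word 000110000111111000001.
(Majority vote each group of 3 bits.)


Groups: 000, 110, 000, 111, 111, 000, 001
Majority votes: 0101100

0101100


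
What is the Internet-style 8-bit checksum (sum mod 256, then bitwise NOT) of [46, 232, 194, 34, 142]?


Sum = 648 mod 256 = 136
Complement = 119

119
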